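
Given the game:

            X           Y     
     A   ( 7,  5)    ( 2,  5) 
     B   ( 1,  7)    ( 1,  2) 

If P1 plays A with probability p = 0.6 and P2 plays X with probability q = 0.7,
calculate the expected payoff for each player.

E[P1] = 3.7, E[P2] = 5.2

Work:
E[P1] = p·q·π₁(A,X) + p·(1-q)·π₁(A,Y) + (1-p)·q·π₁(B,X) + (1-p)·(1-q)·π₁(B,Y)
= 0.6·0.7·7 + 0.6·0.3·2 + 0.4·0.7·1 + 0.4·0.3·1
= 3.7

E[P2] = 5.2 (similar calculation)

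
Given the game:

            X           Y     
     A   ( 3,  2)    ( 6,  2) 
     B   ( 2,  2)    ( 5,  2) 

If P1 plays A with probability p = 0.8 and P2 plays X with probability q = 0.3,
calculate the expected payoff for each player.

E[P1] = 4.9, E[P2] = 2.0

Work:
E[P1] = p·q·π₁(A,X) + p·(1-q)·π₁(A,Y) + (1-p)·q·π₁(B,X) + (1-p)·(1-q)·π₁(B,Y)
= 0.8·0.3·3 + 0.8·0.7·6 + 0.2·0.3·2 + 0.2·0.7·5
= 4.9

E[P2] = 2.0 (similar calculation)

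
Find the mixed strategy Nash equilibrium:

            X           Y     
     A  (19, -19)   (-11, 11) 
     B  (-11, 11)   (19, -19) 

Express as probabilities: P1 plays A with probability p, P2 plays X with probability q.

p = 0.5, q = 0.5

Work:
Find probabilities that make opponent indifferent:
P2 chooses q to make P1 indifferent between A and B
P1 chooses p to make P2 indifferent between X and Y
Mixed NE: P1 plays (A: 0.5, B: 0.5), P2 plays (X: 0.5, Y: 0.5)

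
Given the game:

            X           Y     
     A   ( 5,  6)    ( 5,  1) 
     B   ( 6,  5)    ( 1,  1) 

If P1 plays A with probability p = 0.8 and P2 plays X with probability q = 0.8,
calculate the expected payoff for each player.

E[P1] = 5.0, E[P2] = 4.84

Work:
E[P1] = p·q·π₁(A,X) + p·(1-q)·π₁(A,Y) + (1-p)·q·π₁(B,X) + (1-p)·(1-q)·π₁(B,Y)
= 0.8·0.8·5 + 0.8·0.2·5 + 0.2·0.8·6 + 0.2·0.2·1
= 5.0

E[P2] = 4.84 (similar calculation)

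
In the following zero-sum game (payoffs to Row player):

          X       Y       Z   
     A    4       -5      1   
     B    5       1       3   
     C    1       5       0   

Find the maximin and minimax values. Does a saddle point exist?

Maximin = 1, Minimax = 3, Saddle: False

Work:
Row minimums: [-5, 1, 0] → maximin = 1
Column maximums: [5, 5, 3] → minimax = 3
No saddle point (maximin ≠ minimax). Mixed strategy needed.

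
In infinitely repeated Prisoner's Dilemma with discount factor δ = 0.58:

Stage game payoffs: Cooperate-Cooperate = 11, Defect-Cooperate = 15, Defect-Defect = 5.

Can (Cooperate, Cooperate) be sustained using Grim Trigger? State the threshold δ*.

δ* = 0.4; since δ = 0.58 ≥ 0.4, cooperation can be sustained

Work:
For Grim Trigger:
Cooperate forever: 11/(1-δ)
Defect then punished: 15 + 5·δ/(1-δ)
Need: 11/(1-δ) ≥ 15 + 5·δ/(1-δ)
Solving: δ ≥ (T-R)/(T-P) = (15-11)/(15-5) = 0.4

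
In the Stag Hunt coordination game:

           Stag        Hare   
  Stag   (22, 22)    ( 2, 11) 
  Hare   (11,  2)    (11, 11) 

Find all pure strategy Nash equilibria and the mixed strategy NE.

Pure NE: (Stag, Stag) and (Hare, Hare); Mixed NE: p = 0.45, q = 0.45

Work:
Check pure NE:
(Stag, Stag): (22, 22) - no unilateral deviation beneficial
(Hare, Hare): (11, 11) - no unilateral deviation beneficial
Mixed NE: P1 plays Stag with p = 0.45, P2 plays Stag with q = 0.45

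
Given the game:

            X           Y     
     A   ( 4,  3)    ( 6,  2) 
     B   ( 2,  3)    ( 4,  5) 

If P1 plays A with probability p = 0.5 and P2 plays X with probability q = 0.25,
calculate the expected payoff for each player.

E[P1] = 4.5, E[P2] = 3.375

Work:
E[P1] = p·q·π₁(A,X) + p·(1-q)·π₁(A,Y) + (1-p)·q·π₁(B,X) + (1-p)·(1-q)·π₁(B,Y)
= 0.5·0.25·4 + 0.5·0.75·6 + 0.5·0.25·2 + 0.5·0.75·4
= 4.5

E[P2] = 3.375 (similar calculation)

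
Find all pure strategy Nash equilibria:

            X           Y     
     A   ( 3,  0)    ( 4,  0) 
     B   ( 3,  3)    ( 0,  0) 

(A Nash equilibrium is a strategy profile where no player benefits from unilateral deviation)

Nash equilibrium: (A, X), (A, Y), (B, X)

Work:
Best responses:
  P1 vs X: payoffs [3, 3] → best response A/B (payoff 3)
  P1 vs Y: payoffs [4, 0] → best response A (payoff 4)
  P2 vs A: payoffs [0, 0] → best response X/Y (payoff 0)
  P2 vs B: payoffs [3, 0] → best response X (payoff 3)
Mutual best responses: (A,X), (A,Y), (B,X) → Nash equilibria.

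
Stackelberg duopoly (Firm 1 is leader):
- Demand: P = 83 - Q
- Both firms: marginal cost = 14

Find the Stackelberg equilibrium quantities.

q₁* (leader) = 34.5, q₂* (follower) = 17.25

Work:
Follower's reaction: q₂ = (a - c - q₁)/2
Leader substitutes: π₁ = q₁·(a - q₁ - (a-c-q₁)/2 - c)
FOC: q₁* = (83 - 14)/2 = 34.50
Then: q₂* = (83 - 14 - 34.5)/2 = 17.25
Leader has first-mover advantage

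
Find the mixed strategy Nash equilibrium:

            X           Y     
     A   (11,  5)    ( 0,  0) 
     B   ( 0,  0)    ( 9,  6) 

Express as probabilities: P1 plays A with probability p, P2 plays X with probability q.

p = 0.5455, q = 0.45

Work:
Find probabilities that make opponent indifferent:
P2 chooses q to make P1 indifferent between A and B
P1 chooses p to make P2 indifferent between X and Y
Mixed NE: P1 plays (A: 0.5455, B: 0.4545), P2 plays (X: 0.45, Y: 0.55)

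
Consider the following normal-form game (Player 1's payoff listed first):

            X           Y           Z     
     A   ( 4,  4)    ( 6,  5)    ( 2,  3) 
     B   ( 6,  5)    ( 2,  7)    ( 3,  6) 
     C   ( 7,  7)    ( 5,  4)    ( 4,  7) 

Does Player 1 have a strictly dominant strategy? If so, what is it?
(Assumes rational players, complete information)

No strictly dominant strategy exists for Player 1

Work:
A strategy strictly dominates another if it gives a strictly higher payoff against every opponent action. Compare each pair of P1's strategies column-by-column:
  A vs B: [4 vs 6, 6 vs 2, 2 vs 3] → A does not strictly dominate B (column X: 4 ≤ 6)
  A vs C: [4 vs 7, 6 vs 5, 2 vs 4] → A does not strictly dominate C (column X: 4 ≤ 7)
  B vs A: [6 vs 4, 2 vs 6, 3 vs 2] → B does not strictly dominate A (column Y: 2 ≤ 6)
  B vs C: [6 vs 7, 2 vs 5, 3 vs 4] → B does not strictly dominate C (column X: 6 ≤ 7)
  C vs A: [7 vs 4, 5 vs 6, 4 vs 2] → C does not strictly dominate A (column Y: 5 ≤ 6)
  C vs B: [7 vs 6, 5 vs 2, 4 vs 3] → C strictly dominates B
No single strategy strictly dominates all others → no strictly dominant strategy.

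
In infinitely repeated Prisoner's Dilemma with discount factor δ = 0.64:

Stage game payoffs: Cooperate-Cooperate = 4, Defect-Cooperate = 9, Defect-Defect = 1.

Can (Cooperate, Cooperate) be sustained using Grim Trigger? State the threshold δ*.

δ* = 0.625; since δ = 0.64 ≥ 0.625, cooperation can be sustained

Work:
For Grim Trigger:
Cooperate forever: 4/(1-δ)
Defect then punished: 9 + 1·δ/(1-δ)
Need: 4/(1-δ) ≥ 9 + 1·δ/(1-δ)
Solving: δ ≥ (T-R)/(T-P) = (9-4)/(9-1) = 0.625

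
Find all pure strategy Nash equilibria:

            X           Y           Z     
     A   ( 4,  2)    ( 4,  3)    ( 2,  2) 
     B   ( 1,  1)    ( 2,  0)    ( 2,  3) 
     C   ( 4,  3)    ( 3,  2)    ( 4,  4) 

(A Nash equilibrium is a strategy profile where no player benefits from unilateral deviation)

Nash equilibrium: (A, Y), (C, Z)

Work:
Best responses:
  P1 vs X: payoffs [4, 1, 4] → best response A/C (payoff 4)
  P1 vs Y: payoffs [4, 2, 3] → best response A (payoff 4)
  P1 vs Z: payoffs [2, 2, 4] → best response C (payoff 4)
  P2 vs A: payoffs [2, 3, 2] → best response Y (payoff 3)
  P2 vs B: payoffs [1, 0, 3] → best response Z (payoff 3)
  P2 vs C: payoffs [3, 2, 4] → best response Z (payoff 4)
Mutual best responses: (A,Y), (C,Z) → Nash equilibria.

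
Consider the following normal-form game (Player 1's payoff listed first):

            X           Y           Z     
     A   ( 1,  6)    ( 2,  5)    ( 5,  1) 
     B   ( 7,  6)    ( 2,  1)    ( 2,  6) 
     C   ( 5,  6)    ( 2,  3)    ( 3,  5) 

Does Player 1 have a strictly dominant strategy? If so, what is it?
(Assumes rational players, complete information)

No strictly dominant strategy exists for Player 1

Work:
A strategy strictly dominates another if it gives a strictly higher payoff against every opponent action. Compare each pair of P1's strategies column-by-column:
  A vs B: [1 vs 7, 2 vs 2, 5 vs 2] → A does not strictly dominate B (column X: 1 ≤ 7)
  A vs C: [1 vs 5, 2 vs 2, 5 vs 3] → A does not strictly dominate C (column X: 1 ≤ 5)
  B vs A: [7 vs 1, 2 vs 2, 2 vs 5] → B does not strictly dominate A (column Y: 2 ≤ 2)
  B vs C: [7 vs 5, 2 vs 2, 2 vs 3] → B does not strictly dominate C (column Y: 2 ≤ 2)
  C vs A: [5 vs 1, 2 vs 2, 3 vs 5] → C does not strictly dominate A (column Y: 2 ≤ 2)
  C vs B: [5 vs 7, 2 vs 2, 3 vs 2] → C does not strictly dominate B (column X: 5 ≤ 7)
No single strategy strictly dominates all others → no strictly dominant strategy.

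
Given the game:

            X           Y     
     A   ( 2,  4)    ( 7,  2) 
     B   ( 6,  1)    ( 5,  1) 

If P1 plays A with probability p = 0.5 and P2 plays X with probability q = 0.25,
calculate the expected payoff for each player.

E[P1] = 5.5, E[P2] = 1.75

Work:
E[P1] = p·q·π₁(A,X) + p·(1-q)·π₁(A,Y) + (1-p)·q·π₁(B,X) + (1-p)·(1-q)·π₁(B,Y)
= 0.5·0.25·2 + 0.5·0.75·7 + 0.5·0.25·6 + 0.5·0.75·5
= 5.5

E[P2] = 1.75 (similar calculation)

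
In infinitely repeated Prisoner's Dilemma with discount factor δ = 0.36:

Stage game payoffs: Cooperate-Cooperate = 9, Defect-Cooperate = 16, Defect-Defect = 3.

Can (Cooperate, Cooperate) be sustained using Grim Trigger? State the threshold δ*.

δ* = 0.5385; since δ = 0.36 < 0.5385, cooperation cannot be sustained

Work:
For Grim Trigger:
Cooperate forever: 9/(1-δ)
Defect then punished: 16 + 3·δ/(1-δ)
Need: 9/(1-δ) ≥ 16 + 3·δ/(1-δ)
Solving: δ ≥ (T-R)/(T-P) = (16-9)/(16-3) = 0.5385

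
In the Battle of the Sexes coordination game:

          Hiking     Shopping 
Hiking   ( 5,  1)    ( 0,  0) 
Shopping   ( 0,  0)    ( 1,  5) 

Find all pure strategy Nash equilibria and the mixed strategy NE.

Pure NE: (Hiking, Hiking) and (Shopping, Shopping); Mixed NE: p = 0.8333, q = 0.1667

Work:
Check pure NE:
(Hiking, Hiking): (5, 1) - no unilateral deviation beneficial
(Shopping, Shopping): (1, 5) - no unilateral deviation beneficial
Mixed NE: P1 plays Hiking with p = 0.8333, P2 plays Hiking with q = 0.1667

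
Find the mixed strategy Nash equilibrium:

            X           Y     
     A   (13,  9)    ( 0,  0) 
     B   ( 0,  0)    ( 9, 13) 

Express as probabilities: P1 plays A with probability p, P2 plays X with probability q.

p = 0.5909, q = 0.4091

Work:
Find probabilities that make opponent indifferent:
P2 chooses q to make P1 indifferent between A and B
P1 chooses p to make P2 indifferent between X and Y
Mixed NE: P1 plays (A: 0.5909, B: 0.4091), P2 plays (X: 0.4091, Y: 0.5909)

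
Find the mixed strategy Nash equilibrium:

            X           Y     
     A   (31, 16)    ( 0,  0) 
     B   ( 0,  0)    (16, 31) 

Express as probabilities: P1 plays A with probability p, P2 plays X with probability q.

p = 0.6596, q = 0.3404

Work:
Find probabilities that make opponent indifferent:
P2 chooses q to make P1 indifferent between A and B
P1 chooses p to make P2 indifferent between X and Y
Mixed NE: P1 plays (A: 0.6596, B: 0.3404), P2 plays (X: 0.3404, Y: 0.6596)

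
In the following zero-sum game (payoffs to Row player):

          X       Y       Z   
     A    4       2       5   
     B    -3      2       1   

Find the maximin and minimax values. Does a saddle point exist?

Maximin = 2, Minimax = 2, Saddle: True

Work:
Row minimums: [2, -3] → maximin = 2
Column maximums: [4, 2, 5] → minimax = 2
Saddle point exists! Game value = 2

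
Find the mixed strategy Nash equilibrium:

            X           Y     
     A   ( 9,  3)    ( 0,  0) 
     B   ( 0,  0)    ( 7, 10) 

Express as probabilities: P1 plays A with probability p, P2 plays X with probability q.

p = 0.7692, q = 0.4375

Work:
Find probabilities that make opponent indifferent:
P2 chooses q to make P1 indifferent between A and B
P1 chooses p to make P2 indifferent between X and Y
Mixed NE: P1 plays (A: 0.7692, B: 0.2308), P2 plays (X: 0.4375, Y: 0.5625)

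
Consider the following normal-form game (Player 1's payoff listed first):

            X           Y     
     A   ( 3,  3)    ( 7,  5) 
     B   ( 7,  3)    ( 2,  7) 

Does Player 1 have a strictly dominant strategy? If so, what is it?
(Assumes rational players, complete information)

No strictly dominant strategy exists for Player 1

Work:
A strategy strictly dominates another if it gives a strictly higher payoff against every opponent action. Compare each pair of P1's strategies column-by-column:
  A vs B: [3 vs 7, 7 vs 2] → A does not strictly dominate B (column X: 3 ≤ 7)
  B vs A: [7 vs 3, 2 vs 7] → B does not strictly dominate A (column Y: 2 ≤ 7)
No single strategy strictly dominates all others → no strictly dominant strategy.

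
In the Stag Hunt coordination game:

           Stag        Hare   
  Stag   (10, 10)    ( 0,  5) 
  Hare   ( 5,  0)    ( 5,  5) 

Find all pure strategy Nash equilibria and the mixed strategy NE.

Pure NE: (Stag, Stag) and (Hare, Hare); Mixed NE: p = 0.5, q = 0.5

Work:
Check pure NE:
(Stag, Stag): (10, 10) - no unilateral deviation beneficial
(Hare, Hare): (5, 5) - no unilateral deviation beneficial
Mixed NE: P1 plays Stag with p = 0.5, P2 plays Stag with q = 0.5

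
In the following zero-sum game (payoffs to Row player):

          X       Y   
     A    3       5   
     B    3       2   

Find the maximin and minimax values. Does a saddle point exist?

Maximin = 3, Minimax = 3, Saddle: True

Work:
Row minimums: [3, 2] → maximin = 3
Column maximums: [3, 5] → minimax = 3
Saddle point exists! Game value = 3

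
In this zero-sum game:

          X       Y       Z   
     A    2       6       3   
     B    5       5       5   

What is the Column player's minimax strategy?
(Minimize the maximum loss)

Column should play X or Z (all achieve the minimum), value = 5

Work:
Column player minimizes Row's maximum payoff:
Column X: max payoff to Row = 5
Column Y: max payoff to Row = 6
Column Z: max payoff to Row = 5
Minimum is 5, achieved by columns X, Z (tied).
Each of X or Z is a minimax strategy.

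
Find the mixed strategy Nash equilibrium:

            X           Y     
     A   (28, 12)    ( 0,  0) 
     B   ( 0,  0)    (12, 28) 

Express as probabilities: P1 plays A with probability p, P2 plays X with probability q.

p = 0.7, q = 0.3

Work:
Find probabilities that make opponent indifferent:
P2 chooses q to make P1 indifferent between A and B
P1 chooses p to make P2 indifferent between X and Y
Mixed NE: P1 plays (A: 0.7, B: 0.3), P2 plays (X: 0.3, Y: 0.7)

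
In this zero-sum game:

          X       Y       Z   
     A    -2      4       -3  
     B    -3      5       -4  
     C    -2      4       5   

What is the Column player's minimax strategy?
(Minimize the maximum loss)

Column should play X, value = -2

Work:
Column player minimizes Row's maximum payoff:
Column X: max payoff to Row = -2
Column Y: max payoff to Row = 5
Column Z: max payoff to Row = 5
Minimum is -2, achieved by column X.
Minimax strategy: X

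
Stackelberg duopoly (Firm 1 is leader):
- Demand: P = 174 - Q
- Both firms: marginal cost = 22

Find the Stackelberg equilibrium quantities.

q₁* (leader) = 76.0, q₂* (follower) = 38.0

Work:
Follower's reaction: q₂ = (a - c - q₁)/2
Leader substitutes: π₁ = q₁·(a - q₁ - (a-c-q₁)/2 - c)
FOC: q₁* = (174 - 22)/2 = 76.00
Then: q₂* = (174 - 22 - 76.0)/2 = 38.00
Leader has first-mover advantage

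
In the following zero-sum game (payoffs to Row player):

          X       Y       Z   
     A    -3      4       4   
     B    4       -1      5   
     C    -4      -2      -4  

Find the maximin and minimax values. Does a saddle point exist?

Maximin = -1, Minimax = 4, Saddle: False

Work:
Row minimums: [-3, -1, -4] → maximin = -1
Column maximums: [4, 4, 5] → minimax = 4
No saddle point (maximin ≠ minimax). Mixed strategy needed.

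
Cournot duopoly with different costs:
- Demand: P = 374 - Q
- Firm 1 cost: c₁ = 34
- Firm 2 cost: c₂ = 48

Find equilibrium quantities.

q₁* = 118.0, q₂* = 104.0

Work:
Reaction: q₁ = (374 - 34 - q₂)/2
Reaction: q₂ = (374 - 48 - q₁)/2
Solve simultaneously:
q₁* = (374 - 2×34 + 48)/3 = 118.0
q₂* = (374 - 2×48 + 34)/3 = 104.0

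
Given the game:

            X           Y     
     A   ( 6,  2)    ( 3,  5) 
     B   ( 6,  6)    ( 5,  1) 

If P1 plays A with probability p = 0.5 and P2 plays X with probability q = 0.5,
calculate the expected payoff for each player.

E[P1] = 5.0, E[P2] = 3.5

Work:
E[P1] = p·q·π₁(A,X) + p·(1-q)·π₁(A,Y) + (1-p)·q·π₁(B,X) + (1-p)·(1-q)·π₁(B,Y)
= 0.5·0.5·6 + 0.5·0.5·3 + 0.5·0.5·6 + 0.5·0.5·5
= 5.0

E[P2] = 3.5 (similar calculation)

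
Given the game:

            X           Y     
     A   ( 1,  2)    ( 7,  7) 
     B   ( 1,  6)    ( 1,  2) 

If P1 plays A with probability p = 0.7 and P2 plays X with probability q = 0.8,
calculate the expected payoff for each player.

E[P1] = 1.84, E[P2] = 3.66

Work:
E[P1] = p·q·π₁(A,X) + p·(1-q)·π₁(A,Y) + (1-p)·q·π₁(B,X) + (1-p)·(1-q)·π₁(B,Y)
= 0.7·0.8·1 + 0.7·0.2·7 + 0.3·0.8·1 + 0.3·0.2·1
= 1.84

E[P2] = 3.66 (similar calculation)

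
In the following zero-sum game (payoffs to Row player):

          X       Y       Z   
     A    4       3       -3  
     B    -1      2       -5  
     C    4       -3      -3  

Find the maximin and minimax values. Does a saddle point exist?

Maximin = -3, Minimax = -3, Saddle: True

Work:
Row minimums: [-3, -5, -3] → maximin = -3
Column maximums: [4, 3, -3] → minimax = -3
Saddle point exists! Game value = -3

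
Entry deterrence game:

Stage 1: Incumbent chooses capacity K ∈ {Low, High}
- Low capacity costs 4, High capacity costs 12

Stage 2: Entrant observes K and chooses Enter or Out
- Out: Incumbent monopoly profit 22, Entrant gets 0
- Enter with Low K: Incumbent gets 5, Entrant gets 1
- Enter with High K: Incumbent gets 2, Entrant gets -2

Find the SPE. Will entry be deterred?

SPE: (High, Enter|Low, Out|High); Entry deterred. Incumbent net profit = 10

Work:
After Low K: Entrant enters (1 > 0)
After High K: Entrant stays out (-2 < 0)
Incumbent: Low → 5−4=1, High → 22−12=10
Incumbent chooses High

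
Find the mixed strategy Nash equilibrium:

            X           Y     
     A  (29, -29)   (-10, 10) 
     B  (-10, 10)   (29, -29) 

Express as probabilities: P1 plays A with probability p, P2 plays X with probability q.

p = 0.5, q = 0.5

Work:
Find probabilities that make opponent indifferent:
P2 chooses q to make P1 indifferent between A and B
P1 chooses p to make P2 indifferent between X and Y
Mixed NE: P1 plays (A: 0.5, B: 0.5), P2 plays (X: 0.5, Y: 0.5)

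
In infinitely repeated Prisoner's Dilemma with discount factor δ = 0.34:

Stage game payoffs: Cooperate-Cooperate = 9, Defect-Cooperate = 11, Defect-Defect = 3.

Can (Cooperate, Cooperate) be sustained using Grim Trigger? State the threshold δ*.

δ* = 0.25; since δ = 0.34 ≥ 0.25, cooperation can be sustained

Work:
For Grim Trigger:
Cooperate forever: 9/(1-δ)
Defect then punished: 11 + 3·δ/(1-δ)
Need: 9/(1-δ) ≥ 11 + 3·δ/(1-δ)
Solving: δ ≥ (T-R)/(T-P) = (11-9)/(11-3) = 0.25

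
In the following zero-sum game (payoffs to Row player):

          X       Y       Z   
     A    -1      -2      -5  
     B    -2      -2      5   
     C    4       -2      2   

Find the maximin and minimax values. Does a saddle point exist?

Maximin = -2, Minimax = -2, Saddle: True

Work:
Row minimums: [-5, -2, -2] → maximin = -2
Column maximums: [4, -2, 5] → minimax = -2
Saddle point exists! Game value = -2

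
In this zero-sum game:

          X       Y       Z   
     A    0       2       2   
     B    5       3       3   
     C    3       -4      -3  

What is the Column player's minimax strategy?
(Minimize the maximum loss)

Column should play Y or Z (all achieve the minimum), value = 3

Work:
Column player minimizes Row's maximum payoff:
Column X: max payoff to Row = 5
Column Y: max payoff to Row = 3
Column Z: max payoff to Row = 3
Minimum is 3, achieved by columns Y, Z (tied).
Each of Y or Z is a minimax strategy.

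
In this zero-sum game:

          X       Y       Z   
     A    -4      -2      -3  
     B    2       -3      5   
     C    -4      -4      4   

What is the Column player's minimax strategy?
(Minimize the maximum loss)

Column should play Y, value = -2

Work:
Column player minimizes Row's maximum payoff:
Column X: max payoff to Row = 2
Column Y: max payoff to Row = -2
Column Z: max payoff to Row = 5
Minimum is -2, achieved by column Y.
Minimax strategy: Y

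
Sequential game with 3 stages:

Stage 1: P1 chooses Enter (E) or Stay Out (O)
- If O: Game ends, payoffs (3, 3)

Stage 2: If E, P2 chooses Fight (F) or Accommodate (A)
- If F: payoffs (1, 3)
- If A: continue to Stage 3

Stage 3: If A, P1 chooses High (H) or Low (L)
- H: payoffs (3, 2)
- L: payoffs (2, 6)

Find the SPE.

SPE: (O, F, H); Outcome (3, 3)

Work:
Stage 3: P1 chooses H (3 vs 2)
Stage 2: P2: F->3, A->2 (anticipating H). Choose F
Stage 1: P1: O->3, E->1 (anticipating F, H). Choose O
SPE path: O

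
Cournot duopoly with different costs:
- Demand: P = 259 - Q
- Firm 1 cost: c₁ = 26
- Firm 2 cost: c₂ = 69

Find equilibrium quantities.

q₁* = 92.0, q₂* = 49.0

Work:
Reaction: q₁ = (259 - 26 - q₂)/2
Reaction: q₂ = (259 - 69 - q₁)/2
Solve simultaneously:
q₁* = (259 - 2×26 + 69)/3 = 92.0
q₂* = (259 - 2×69 + 26)/3 = 49.0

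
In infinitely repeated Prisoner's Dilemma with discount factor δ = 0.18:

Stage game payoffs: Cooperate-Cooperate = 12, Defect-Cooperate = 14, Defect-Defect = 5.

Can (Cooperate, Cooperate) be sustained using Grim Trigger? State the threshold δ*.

δ* = 0.2222; since δ = 0.18 < 0.2222, cooperation cannot be sustained

Work:
For Grim Trigger:
Cooperate forever: 12/(1-δ)
Defect then punished: 14 + 5·δ/(1-δ)
Need: 12/(1-δ) ≥ 14 + 5·δ/(1-δ)
Solving: δ ≥ (T-R)/(T-P) = (14-12)/(14-5) = 0.2222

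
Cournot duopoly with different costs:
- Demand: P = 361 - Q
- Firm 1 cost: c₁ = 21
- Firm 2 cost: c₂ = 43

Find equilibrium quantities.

q₁* = 120.67, q₂* = 98.67

Work:
Reaction: q₁ = (361 - 21 - q₂)/2
Reaction: q₂ = (361 - 43 - q₁)/2
Solve simultaneously:
q₁* = (361 - 2×21 + 43)/3 = 120.67
q₂* = (361 - 2×43 + 21)/3 = 98.67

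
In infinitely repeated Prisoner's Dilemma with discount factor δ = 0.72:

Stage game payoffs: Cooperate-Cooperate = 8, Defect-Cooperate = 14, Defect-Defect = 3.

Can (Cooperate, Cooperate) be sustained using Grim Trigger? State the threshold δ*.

δ* = 0.5455; since δ = 0.72 ≥ 0.5455, cooperation can be sustained

Work:
For Grim Trigger:
Cooperate forever: 8/(1-δ)
Defect then punished: 14 + 3·δ/(1-δ)
Need: 8/(1-δ) ≥ 14 + 3·δ/(1-δ)
Solving: δ ≥ (T-R)/(T-P) = (14-8)/(14-3) = 0.5455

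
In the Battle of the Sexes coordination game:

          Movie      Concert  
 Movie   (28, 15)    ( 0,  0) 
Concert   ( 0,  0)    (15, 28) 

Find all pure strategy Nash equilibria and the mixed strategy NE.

Pure NE: (Movie, Movie) and (Concert, Concert); Mixed NE: p = 0.6512, q = 0.3488

Work:
Check pure NE:
(Movie, Movie): (28, 15) - no unilateral deviation beneficial
(Concert, Concert): (15, 28) - no unilateral deviation beneficial
Mixed NE: P1 plays Movie with p = 0.6512, P2 plays Movie with q = 0.3488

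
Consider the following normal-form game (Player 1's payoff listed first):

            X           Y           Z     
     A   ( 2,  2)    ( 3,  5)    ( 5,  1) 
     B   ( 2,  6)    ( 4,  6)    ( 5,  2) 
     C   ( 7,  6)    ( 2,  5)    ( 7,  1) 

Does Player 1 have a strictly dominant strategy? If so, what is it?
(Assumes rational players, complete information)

No strictly dominant strategy exists for Player 1

Work:
A strategy strictly dominates another if it gives a strictly higher payoff against every opponent action. Compare each pair of P1's strategies column-by-column:
  A vs B: [2 vs 2, 3 vs 4, 5 vs 5] → A does not strictly dominate B (column X: 2 ≤ 2)
  A vs C: [2 vs 7, 3 vs 2, 5 vs 7] → A does not strictly dominate C (column X: 2 ≤ 7)
  B vs A: [2 vs 2, 4 vs 3, 5 vs 5] → B does not strictly dominate A (column X: 2 ≤ 2)
  B vs C: [2 vs 7, 4 vs 2, 5 vs 7] → B does not strictly dominate C (column X: 2 ≤ 7)
  C vs A: [7 vs 2, 2 vs 3, 7 vs 5] → C does not strictly dominate A (column Y: 2 ≤ 3)
  C vs B: [7 vs 2, 2 vs 4, 7 vs 5] → C does not strictly dominate B (column Y: 2 ≤ 4)
No single strategy strictly dominates all others → no strictly dominant strategy.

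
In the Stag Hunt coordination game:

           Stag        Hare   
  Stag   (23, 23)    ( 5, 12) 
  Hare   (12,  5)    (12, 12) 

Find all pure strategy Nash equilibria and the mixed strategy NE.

Pure NE: (Stag, Stag) and (Hare, Hare); Mixed NE: p = 0.3889, q = 0.3889

Work:
Check pure NE:
(Stag, Stag): (23, 23) - no unilateral deviation beneficial
(Hare, Hare): (12, 12) - no unilateral deviation beneficial
Mixed NE: P1 plays Stag with p = 0.3889, P2 plays Stag with q = 0.3889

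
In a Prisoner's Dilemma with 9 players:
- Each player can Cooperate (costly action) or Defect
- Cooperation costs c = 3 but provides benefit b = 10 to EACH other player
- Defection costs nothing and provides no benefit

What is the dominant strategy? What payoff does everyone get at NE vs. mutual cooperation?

Dominant: Defect; NE payoff = 0; Coop payoff = 77

Work:
Defect dominates (saves cost c = 3, benefit to others is external)
NE: All defect → everyone gets 0
If all cooperate: each receives (8)×10 - 3 = 77
Social dilemma: 77 > 0 but NE gives 0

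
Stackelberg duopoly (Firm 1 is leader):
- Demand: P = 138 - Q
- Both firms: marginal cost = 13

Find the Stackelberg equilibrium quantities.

q₁* (leader) = 62.5, q₂* (follower) = 31.25

Work:
Follower's reaction: q₂ = (a - c - q₁)/2
Leader substitutes: π₁ = q₁·(a - q₁ - (a-c-q₁)/2 - c)
FOC: q₁* = (138 - 13)/2 = 62.50
Then: q₂* = (138 - 13 - 62.5)/2 = 31.25
Leader has first-mover advantage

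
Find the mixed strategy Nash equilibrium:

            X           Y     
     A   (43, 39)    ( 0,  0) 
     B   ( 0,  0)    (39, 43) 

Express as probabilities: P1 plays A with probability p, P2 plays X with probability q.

p = 0.5244, q = 0.4756

Work:
Find probabilities that make opponent indifferent:
P2 chooses q to make P1 indifferent between A and B
P1 chooses p to make P2 indifferent between X and Y
Mixed NE: P1 plays (A: 0.5244, B: 0.4756), P2 plays (X: 0.4756, Y: 0.5244)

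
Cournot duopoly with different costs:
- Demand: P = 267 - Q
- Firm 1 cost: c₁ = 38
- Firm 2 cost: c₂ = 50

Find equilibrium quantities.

q₁* = 80.33, q₂* = 68.33

Work:
Reaction: q₁ = (267 - 38 - q₂)/2
Reaction: q₂ = (267 - 50 - q₁)/2
Solve simultaneously:
q₁* = (267 - 2×38 + 50)/3 = 80.33
q₂* = (267 - 2×50 + 38)/3 = 68.33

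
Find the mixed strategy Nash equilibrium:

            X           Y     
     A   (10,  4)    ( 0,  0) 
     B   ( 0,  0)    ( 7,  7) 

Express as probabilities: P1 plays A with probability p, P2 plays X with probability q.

p = 0.6364, q = 0.4118

Work:
Find probabilities that make opponent indifferent:
P2 chooses q to make P1 indifferent between A and B
P1 chooses p to make P2 indifferent between X and Y
Mixed NE: P1 plays (A: 0.6364, B: 0.3636), P2 plays (X: 0.4118, Y: 0.5882)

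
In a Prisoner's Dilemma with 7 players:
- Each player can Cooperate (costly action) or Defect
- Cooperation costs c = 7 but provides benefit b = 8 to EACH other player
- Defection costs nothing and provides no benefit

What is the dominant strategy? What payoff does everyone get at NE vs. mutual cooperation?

Dominant: Defect; NE payoff = 0; Coop payoff = 41

Work:
Defect dominates (saves cost c = 7, benefit to others is external)
NE: All defect → everyone gets 0
If all cooperate: each receives (6)×8 - 7 = 41
Social dilemma: 41 > 0 but NE gives 0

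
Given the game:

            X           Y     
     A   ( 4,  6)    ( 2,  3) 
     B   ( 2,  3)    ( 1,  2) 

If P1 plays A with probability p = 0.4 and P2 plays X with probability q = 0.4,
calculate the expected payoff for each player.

E[P1] = 1.96, E[P2] = 3.12

Work:
E[P1] = p·q·π₁(A,X) + p·(1-q)·π₁(A,Y) + (1-p)·q·π₁(B,X) + (1-p)·(1-q)·π₁(B,Y)
= 0.4·0.4·4 + 0.4·0.6·2 + 0.6·0.4·2 + 0.6·0.6·1
= 1.96

E[P2] = 3.12 (similar calculation)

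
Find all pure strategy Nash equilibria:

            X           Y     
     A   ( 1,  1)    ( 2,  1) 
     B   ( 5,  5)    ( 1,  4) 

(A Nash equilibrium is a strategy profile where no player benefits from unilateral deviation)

Nash equilibrium: (A, Y), (B, X)

Work:
Best responses:
  P1 vs X: payoffs [1, 5] → best response B (payoff 5)
  P1 vs Y: payoffs [2, 1] → best response A (payoff 2)
  P2 vs A: payoffs [1, 1] → best response X/Y (payoff 1)
  P2 vs B: payoffs [5, 4] → best response X (payoff 5)
Mutual best responses: (A,Y), (B,X) → Nash equilibria.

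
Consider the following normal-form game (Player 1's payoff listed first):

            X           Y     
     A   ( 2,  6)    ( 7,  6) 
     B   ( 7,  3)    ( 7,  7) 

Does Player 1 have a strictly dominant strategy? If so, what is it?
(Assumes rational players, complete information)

No strictly dominant strategy exists for Player 1

Work:
A strategy strictly dominates another if it gives a strictly higher payoff against every opponent action. Compare each pair of P1's strategies column-by-column:
  A vs B: [2 vs 7, 7 vs 7] → A does not strictly dominate B (column X: 2 ≤ 7)
  B vs A: [7 vs 2, 7 vs 7] → B does not strictly dominate A (column Y: 7 ≤ 7)
No single strategy strictly dominates all others → no strictly dominant strategy.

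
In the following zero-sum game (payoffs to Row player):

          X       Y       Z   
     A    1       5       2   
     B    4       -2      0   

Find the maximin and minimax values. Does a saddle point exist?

Maximin = 1, Minimax = 2, Saddle: False

Work:
Row minimums: [1, -2] → maximin = 1
Column maximums: [4, 5, 2] → minimax = 2
No saddle point (maximin ≠ minimax). Mixed strategy needed.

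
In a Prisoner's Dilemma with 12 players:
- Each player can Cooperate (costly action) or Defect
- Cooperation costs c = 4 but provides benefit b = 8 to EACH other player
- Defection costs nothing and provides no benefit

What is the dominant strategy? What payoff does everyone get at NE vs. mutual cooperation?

Dominant: Defect; NE payoff = 0; Coop payoff = 84

Work:
Defect dominates (saves cost c = 4, benefit to others is external)
NE: All defect → everyone gets 0
If all cooperate: each receives (11)×8 - 4 = 84
Social dilemma: 84 > 0 but NE gives 0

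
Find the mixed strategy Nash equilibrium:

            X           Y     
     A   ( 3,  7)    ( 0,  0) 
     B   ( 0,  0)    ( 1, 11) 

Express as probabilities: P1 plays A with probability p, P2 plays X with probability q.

p = 0.6111, q = 0.25

Work:
Find probabilities that make opponent indifferent:
P2 chooses q to make P1 indifferent between A and B
P1 chooses p to make P2 indifferent between X and Y
Mixed NE: P1 plays (A: 0.6111, B: 0.3889), P2 plays (X: 0.25, Y: 0.75)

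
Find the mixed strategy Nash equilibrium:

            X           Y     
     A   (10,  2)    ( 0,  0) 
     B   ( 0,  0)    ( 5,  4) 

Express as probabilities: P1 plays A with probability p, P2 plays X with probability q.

p = 0.6667, q = 0.3333

Work:
Find probabilities that make opponent indifferent:
P2 chooses q to make P1 indifferent between A and B
P1 chooses p to make P2 indifferent between X and Y
Mixed NE: P1 plays (A: 0.6667, B: 0.3333), P2 plays (X: 0.3333, Y: 0.6667)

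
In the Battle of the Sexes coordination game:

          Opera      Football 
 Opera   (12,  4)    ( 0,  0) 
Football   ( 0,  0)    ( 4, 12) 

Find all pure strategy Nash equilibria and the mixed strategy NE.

Pure NE: (Opera, Opera) and (Football, Football); Mixed NE: p = 0.75, q = 0.25

Work:
Check pure NE:
(Opera, Opera): (12, 4) - no unilateral deviation beneficial
(Football, Football): (4, 12) - no unilateral deviation beneficial
Mixed NE: P1 plays Opera with p = 0.75, P2 plays Opera with q = 0.25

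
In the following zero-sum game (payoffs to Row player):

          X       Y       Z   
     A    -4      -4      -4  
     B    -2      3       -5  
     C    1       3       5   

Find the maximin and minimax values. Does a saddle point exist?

Maximin = 1, Minimax = 1, Saddle: True

Work:
Row minimums: [-4, -5, 1] → maximin = 1
Column maximums: [1, 3, 5] → minimax = 1
Saddle point exists! Game value = 1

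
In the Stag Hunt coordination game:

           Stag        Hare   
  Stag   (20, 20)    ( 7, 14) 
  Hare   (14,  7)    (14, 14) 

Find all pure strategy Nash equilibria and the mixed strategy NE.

Pure NE: (Stag, Stag) and (Hare, Hare); Mixed NE: p = 0.5385, q = 0.5385

Work:
Check pure NE:
(Stag, Stag): (20, 20) - no unilateral deviation beneficial
(Hare, Hare): (14, 14) - no unilateral deviation beneficial
Mixed NE: P1 plays Stag with p = 0.5385, P2 plays Stag with q = 0.5385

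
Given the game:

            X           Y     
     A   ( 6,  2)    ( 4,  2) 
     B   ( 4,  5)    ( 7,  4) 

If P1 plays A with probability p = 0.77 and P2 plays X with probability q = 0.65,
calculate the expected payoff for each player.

E[P1] = 5.2425, E[P2] = 2.6095

Work:
E[P1] = p·q·π₁(A,X) + p·(1-q)·π₁(A,Y) + (1-p)·q·π₁(B,X) + (1-p)·(1-q)·π₁(B,Y)
= 0.77·0.65·6 + 0.77·0.35·4 + 0.23·0.65·4 + 0.23·0.35·7
= 5.2425

E[P2] = 2.6095 (similar calculation)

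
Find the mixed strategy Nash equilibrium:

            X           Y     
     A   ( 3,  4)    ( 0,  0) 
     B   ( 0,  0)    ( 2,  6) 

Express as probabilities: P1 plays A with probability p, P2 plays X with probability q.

p = 0.6, q = 0.4

Work:
Find probabilities that make opponent indifferent:
P2 chooses q to make P1 indifferent between A and B
P1 chooses p to make P2 indifferent between X and Y
Mixed NE: P1 plays (A: 0.6, B: 0.4), P2 plays (X: 0.4, Y: 0.6)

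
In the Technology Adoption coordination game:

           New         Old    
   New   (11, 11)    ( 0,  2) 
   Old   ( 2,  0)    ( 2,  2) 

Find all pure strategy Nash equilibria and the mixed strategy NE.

Pure NE: (New, New) and (Old, Old); Mixed NE: p = 0.1818, q = 0.1818

Work:
Check pure NE:
(New, New): (11, 11) - no unilateral deviation beneficial
(Old, Old): (2, 2) - no unilateral deviation beneficial
Mixed NE: P1 plays New with p = 0.1818, P2 plays New with q = 0.1818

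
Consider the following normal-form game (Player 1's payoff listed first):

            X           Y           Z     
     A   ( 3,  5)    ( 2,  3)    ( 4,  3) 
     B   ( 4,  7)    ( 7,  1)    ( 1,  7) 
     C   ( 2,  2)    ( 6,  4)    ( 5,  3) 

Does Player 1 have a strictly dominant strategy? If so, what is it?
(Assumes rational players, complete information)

No strictly dominant strategy exists for Player 1

Work:
A strategy strictly dominates another if it gives a strictly higher payoff against every opponent action. Compare each pair of P1's strategies column-by-column:
  A vs B: [3 vs 4, 2 vs 7, 4 vs 1] → A does not strictly dominate B (column X: 3 ≤ 4)
  A vs C: [3 vs 2, 2 vs 6, 4 vs 5] → A does not strictly dominate C (column Y: 2 ≤ 6)
  B vs A: [4 vs 3, 7 vs 2, 1 vs 4] → B does not strictly dominate A (column Z: 1 ≤ 4)
  B vs C: [4 vs 2, 7 vs 6, 1 vs 5] → B does not strictly dominate C (column Z: 1 ≤ 5)
  C vs A: [2 vs 3, 6 vs 2, 5 vs 4] → C does not strictly dominate A (column X: 2 ≤ 3)
  C vs B: [2 vs 4, 6 vs 7, 5 vs 1] → C does not strictly dominate B (column X: 2 ≤ 4)
No single strategy strictly dominates all others → no strictly dominant strategy.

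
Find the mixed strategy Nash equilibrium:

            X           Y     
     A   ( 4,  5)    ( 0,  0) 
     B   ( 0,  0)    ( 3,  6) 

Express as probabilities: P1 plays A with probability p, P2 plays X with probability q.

p = 0.5455, q = 0.4286

Work:
Find probabilities that make opponent indifferent:
P2 chooses q to make P1 indifferent between A and B
P1 chooses p to make P2 indifferent between X and Y
Mixed NE: P1 plays (A: 0.5455, B: 0.4545), P2 plays (X: 0.4286, Y: 0.5714)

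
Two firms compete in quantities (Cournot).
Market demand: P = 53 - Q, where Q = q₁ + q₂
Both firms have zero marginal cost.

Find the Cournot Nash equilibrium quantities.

q₁* = q₂* = 17.67; P* = 17.67

Work:
Profit: π_i = P·q_i = (a - q_i - q_j)·q_i
FOC: ∂π_i/∂q_i = a - 2q_i - q_j = 0
Reaction function: q_i = (53 - q_j)/2
Symmetry: q* = 53/3 = 17.67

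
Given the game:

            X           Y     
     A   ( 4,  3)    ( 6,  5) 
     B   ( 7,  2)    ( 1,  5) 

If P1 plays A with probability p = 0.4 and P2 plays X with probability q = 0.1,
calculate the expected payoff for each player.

E[P1] = 3.28, E[P2] = 4.74

Work:
E[P1] = p·q·π₁(A,X) + p·(1-q)·π₁(A,Y) + (1-p)·q·π₁(B,X) + (1-p)·(1-q)·π₁(B,Y)
= 0.4·0.1·4 + 0.4·0.9·6 + 0.6·0.1·7 + 0.6·0.9·1
= 3.28

E[P2] = 4.74 (similar calculation)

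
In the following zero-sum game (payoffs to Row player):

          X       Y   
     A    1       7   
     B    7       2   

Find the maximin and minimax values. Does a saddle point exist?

Maximin = 2, Minimax = 7, Saddle: False

Work:
Row minimums: [1, 2] → maximin = 2
Column maximums: [7, 7] → minimax = 7
No saddle point (maximin ≠ minimax). Mixed strategy needed.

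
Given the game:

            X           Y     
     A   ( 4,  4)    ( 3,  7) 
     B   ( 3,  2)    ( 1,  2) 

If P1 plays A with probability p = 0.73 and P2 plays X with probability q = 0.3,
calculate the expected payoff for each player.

E[P1] = 2.841, E[P2] = 4.993

Work:
E[P1] = p·q·π₁(A,X) + p·(1-q)·π₁(A,Y) + (1-p)·q·π₁(B,X) + (1-p)·(1-q)·π₁(B,Y)
= 0.73·0.3·4 + 0.73·0.7·3 + 0.27·0.3·3 + 0.27·0.7·1
= 2.841

E[P2] = 4.993 (similar calculation)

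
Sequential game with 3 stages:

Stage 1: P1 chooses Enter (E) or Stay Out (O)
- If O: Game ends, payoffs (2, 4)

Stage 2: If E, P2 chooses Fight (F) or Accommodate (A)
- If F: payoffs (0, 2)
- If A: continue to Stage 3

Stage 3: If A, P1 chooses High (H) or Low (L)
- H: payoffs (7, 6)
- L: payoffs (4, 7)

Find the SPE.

SPE: (E, A, H); Outcome (7, 6)

Work:
Stage 3: P1 chooses H (7 vs 4)
Stage 2: P2: F->2, A->6 (anticipating H). Choose A
Stage 1: P1: O->2, E->7 (anticipating A, H). Choose E
SPE path: E -> A -> H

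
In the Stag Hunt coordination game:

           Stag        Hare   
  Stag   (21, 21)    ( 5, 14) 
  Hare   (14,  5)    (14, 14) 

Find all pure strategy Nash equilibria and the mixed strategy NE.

Pure NE: (Stag, Stag) and (Hare, Hare); Mixed NE: p = 0.5625, q = 0.5625

Work:
Check pure NE:
(Stag, Stag): (21, 21) - no unilateral deviation beneficial
(Hare, Hare): (14, 14) - no unilateral deviation beneficial
Mixed NE: P1 plays Stag with p = 0.5625, P2 plays Stag with q = 0.5625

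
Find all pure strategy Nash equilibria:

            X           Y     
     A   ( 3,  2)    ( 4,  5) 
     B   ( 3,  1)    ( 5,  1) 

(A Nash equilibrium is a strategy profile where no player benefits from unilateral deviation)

Nash equilibrium: (B, X), (B, Y)

Work:
Best responses:
  P1 vs X: payoffs [3, 3] → best response A/B (payoff 3)
  P1 vs Y: payoffs [4, 5] → best response B (payoff 5)
  P2 vs A: payoffs [2, 5] → best response Y (payoff 5)
  P2 vs B: payoffs [1, 1] → best response X/Y (payoff 1)
Mutual best responses: (B,X), (B,Y) → Nash equilibria.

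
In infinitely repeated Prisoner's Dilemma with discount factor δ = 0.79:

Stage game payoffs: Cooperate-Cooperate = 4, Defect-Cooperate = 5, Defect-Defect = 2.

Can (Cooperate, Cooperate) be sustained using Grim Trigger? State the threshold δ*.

δ* = 0.3333; since δ = 0.79 ≥ 0.3333, cooperation can be sustained

Work:
For Grim Trigger:
Cooperate forever: 4/(1-δ)
Defect then punished: 5 + 2·δ/(1-δ)
Need: 4/(1-δ) ≥ 5 + 2·δ/(1-δ)
Solving: δ ≥ (T-R)/(T-P) = (5-4)/(5-2) = 0.3333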